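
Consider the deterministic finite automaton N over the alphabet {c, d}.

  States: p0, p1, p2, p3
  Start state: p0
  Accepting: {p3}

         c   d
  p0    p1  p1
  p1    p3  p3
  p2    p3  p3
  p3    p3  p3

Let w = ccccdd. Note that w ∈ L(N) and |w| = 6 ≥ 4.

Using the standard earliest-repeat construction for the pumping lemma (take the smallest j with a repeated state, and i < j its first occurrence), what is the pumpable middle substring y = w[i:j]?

State sequence: p0 -c-> p1 -c-> p3 -c-> p3 -c-> p3 -d-> p3 -d-> p3
First repeat at step 3: p3 was already visited.

So i = 2, j = 3, giving x = w[0:2] = cc, y = w[2:3] = c, z = w[3:6] = cdd.
Check: |xy| = 3 ≤ 4 and |y| = 1 ≥ 1. Reading y takes N from p3 back to p3, so every xyⁱz is accepted.

c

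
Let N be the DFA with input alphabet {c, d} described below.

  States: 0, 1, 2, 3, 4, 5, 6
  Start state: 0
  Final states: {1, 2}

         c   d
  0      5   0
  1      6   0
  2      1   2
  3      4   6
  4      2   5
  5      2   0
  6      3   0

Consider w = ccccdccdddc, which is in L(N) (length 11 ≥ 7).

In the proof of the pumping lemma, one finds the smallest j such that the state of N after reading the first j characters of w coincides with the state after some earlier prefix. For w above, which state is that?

State sequence: 0 -c-> 5 -c-> 2 -c-> 1 -c-> 6 -d-> 0 -c-> 5 -c-> 2 -d-> 2 -d-> 2 -d-> 2 -c-> 1
First repeat at step 5: 0 was already visited.

The earliest repeat is at step j = 5: N is in 0, which it already visited at step i = 0.
Since N has 7 states, any run of length ≥ 7 visits 7+1 states, so by pigeonhole some state repeats within the first 7 steps — that repeat gives the pumpable loop.

0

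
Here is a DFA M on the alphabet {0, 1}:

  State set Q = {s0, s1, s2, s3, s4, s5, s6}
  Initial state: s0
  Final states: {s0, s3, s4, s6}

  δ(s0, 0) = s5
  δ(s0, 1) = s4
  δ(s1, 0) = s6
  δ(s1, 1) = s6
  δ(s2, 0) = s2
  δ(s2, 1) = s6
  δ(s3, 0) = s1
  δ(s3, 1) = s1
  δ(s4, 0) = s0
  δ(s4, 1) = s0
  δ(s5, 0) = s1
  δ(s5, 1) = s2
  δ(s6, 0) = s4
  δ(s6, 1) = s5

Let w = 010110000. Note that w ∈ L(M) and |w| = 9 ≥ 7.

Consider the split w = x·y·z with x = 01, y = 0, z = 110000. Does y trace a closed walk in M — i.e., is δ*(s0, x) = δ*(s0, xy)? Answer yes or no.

yes

Run of M on the first 3 characters of w = 0 1 0:
  step 0: s0  (start)
  step 1: s5  (read 0: s0→s5)
  step 2: s2  (read 1: s5→s2)
  step 3: s2  (read 0: s2→s2)

After x (step 2): s2. After xy (step 3): s2.
They match, so y = 0 drives M around a cycle from s2 back to itself; pumping y any number of times keeps M in s2 before reading z, and xyⁱz ∈ L(M) for every i ≥ 0.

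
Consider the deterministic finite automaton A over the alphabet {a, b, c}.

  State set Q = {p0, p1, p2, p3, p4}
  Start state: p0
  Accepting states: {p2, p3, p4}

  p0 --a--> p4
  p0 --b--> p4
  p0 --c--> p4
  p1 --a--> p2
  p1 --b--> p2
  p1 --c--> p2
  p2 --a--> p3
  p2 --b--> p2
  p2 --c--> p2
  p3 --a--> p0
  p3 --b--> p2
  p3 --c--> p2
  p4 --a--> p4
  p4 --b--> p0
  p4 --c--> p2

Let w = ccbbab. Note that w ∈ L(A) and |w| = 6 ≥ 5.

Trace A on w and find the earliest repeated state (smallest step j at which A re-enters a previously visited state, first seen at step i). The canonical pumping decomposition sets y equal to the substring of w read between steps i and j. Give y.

Run of A on w = c c b b a b:
  step 0: p0  (start)
  step 1: p4  (read c: p0→p4)
  step 2: p2  (read c: p4→p2)
  step 3: p2  (read b: p2→p2)   ← first repeat (p2 seen earlier)
  step 4: p2  (read b: p2→p2)
  step 5: p3  (read a: p2→p3)
  step 6: p2  (read b: p3→p2)

So i = 2, j = 3, giving x = w[0:2] = cc, y = w[2:3] = b, z = w[3:6] = bab.
Check: |xy| = 3 ≤ 5 and |y| = 1 ≥ 1. Reading y takes A from p2 back to p2, so every xyⁱz is accepted.

b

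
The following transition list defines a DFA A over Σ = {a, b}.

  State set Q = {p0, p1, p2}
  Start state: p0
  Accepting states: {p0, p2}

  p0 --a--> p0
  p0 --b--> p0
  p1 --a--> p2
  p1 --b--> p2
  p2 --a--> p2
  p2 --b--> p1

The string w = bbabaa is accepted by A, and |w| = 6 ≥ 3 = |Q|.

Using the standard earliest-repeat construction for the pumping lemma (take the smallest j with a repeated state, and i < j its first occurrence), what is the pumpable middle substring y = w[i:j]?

b

Run of A on w = b b a b a a:
  step 0: p0  (start)
  step 1: p0  (read b: p0→p0)   ← first repeat (p0 seen earlier)
  step 2: p0  (read b: p0→p0)
  step 3: p0  (read a: p0→p0)
  step 4: p0  (read b: p0→p0)
  step 5: p0  (read a: p0→p0)
  step 6: p0  (read a: p0→p0)

So i = 0, j = 1, giving x = w[0:0] = ε, y = w[0:1] = b, z = w[1:6] = babaa.
Check: |xy| = 1 ≤ 3 and |y| = 1 ≥ 1. Reading y takes A from p0 back to p0, so every xyⁱz is accepted.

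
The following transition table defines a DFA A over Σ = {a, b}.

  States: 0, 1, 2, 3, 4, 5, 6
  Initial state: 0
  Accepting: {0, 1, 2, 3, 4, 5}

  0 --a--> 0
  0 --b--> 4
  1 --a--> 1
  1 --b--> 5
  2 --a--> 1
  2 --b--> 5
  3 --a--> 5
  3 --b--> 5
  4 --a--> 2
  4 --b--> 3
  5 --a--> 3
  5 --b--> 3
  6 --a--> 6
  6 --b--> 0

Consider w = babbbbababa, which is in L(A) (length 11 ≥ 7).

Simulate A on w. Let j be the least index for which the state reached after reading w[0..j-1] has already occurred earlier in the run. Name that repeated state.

Run of A on w = b a b b b b a b a b a:
  step 0: 0  (start)
  step 1: 4  (read b: 0→4)
  step 2: 2  (read a: 4→2)
  step 3: 5  (read b: 2→5)
  step 4: 3  (read b: 5→3)
  step 5: 5  (read b: 3→5)   ← first repeat (5 seen earlier)
  step 6: 3  (read b: 5→3)
  step 7: 5  (read a: 3→5)
  step 8: 3  (read b: 5→3)
  step 9: 5  (read a: 3→5)
  step 10: 3  (read b: 5→3)
  step 11: 5  (read a: 3→5)

The earliest repeat is at step j = 5: A is in 5, which it already visited at step i = 3.
Pumping length from the standard proof: p = 7 (the number of states). The repeated state found above gives |xy| = j ≤ 7 and |y| = j − i ≥ 1.

5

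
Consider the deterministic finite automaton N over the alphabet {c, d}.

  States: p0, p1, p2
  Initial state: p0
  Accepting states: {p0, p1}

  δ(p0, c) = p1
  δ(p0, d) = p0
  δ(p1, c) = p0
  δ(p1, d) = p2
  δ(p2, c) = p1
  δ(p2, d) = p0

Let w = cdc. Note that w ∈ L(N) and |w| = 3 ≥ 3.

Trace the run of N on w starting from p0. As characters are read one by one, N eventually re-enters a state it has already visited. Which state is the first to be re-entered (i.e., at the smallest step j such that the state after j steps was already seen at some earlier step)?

State sequence: p0 -c-> p1 -d-> p2 -c-> p1
First repeat at step 3: p1 was already visited.

The earliest repeat is at step j = 3: N is in p1, which it already visited at step i = 1.

p1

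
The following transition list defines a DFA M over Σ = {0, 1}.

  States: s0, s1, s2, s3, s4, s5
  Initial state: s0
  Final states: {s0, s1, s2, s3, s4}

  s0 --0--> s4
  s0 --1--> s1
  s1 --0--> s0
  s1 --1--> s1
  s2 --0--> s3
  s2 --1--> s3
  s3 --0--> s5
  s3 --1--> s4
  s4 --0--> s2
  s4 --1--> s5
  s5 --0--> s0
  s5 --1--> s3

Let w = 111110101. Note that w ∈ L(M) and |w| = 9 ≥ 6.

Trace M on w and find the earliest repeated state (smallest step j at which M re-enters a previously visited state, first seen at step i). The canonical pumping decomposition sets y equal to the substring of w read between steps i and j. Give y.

1

Run of M on w = 1 1 1 1 1 0 1 0 1:
  step 0: s0  (start)
  step 1: s1  (read 1: s0→s1)
  step 2: s1  (read 1: s1→s1)   ← first repeat (s1 seen earlier)
  step 3: s1  (read 1: s1→s1)
  step 4: s1  (read 1: s1→s1)
  step 5: s1  (read 1: s1→s1)
  step 6: s0  (read 0: s1→s0)
  step 7: s1  (read 1: s0→s1)
  step 8: s0  (read 0: s1→s0)
  step 9: s1  (read 1: s0→s1)

So i = 1, j = 2, giving x = w[0:1] = 1, y = w[1:2] = 1, z = w[2:9] = 1110101.
Check: |xy| = 2 ≤ 6 and |y| = 1 ≥ 1. Reading y takes M from s1 back to s1, so every xyⁱz is accepted.
Pumping length from the standard proof: p = 6 (the number of states). The repeated state found above gives |xy| = j ≤ 6 and |y| = j − i ≥ 1.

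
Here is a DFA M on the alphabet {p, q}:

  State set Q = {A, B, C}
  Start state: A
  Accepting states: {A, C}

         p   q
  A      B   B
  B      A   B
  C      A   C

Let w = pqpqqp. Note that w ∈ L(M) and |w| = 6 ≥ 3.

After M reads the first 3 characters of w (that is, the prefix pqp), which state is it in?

Run of M on the first 3 characters of w = p q p:
  step 0: A  (start)
  step 1: B  (read p: A→B)
  step 2: B  (read q: B→B)
  step 3: A  (read p: B→A)

After reading 3 characters, M is in state A.

A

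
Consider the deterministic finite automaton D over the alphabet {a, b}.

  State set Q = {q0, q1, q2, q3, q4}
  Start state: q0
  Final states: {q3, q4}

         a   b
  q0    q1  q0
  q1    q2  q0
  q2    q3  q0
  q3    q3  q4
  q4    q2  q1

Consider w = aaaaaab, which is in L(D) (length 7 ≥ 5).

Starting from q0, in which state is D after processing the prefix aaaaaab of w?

Run of D on the first 7 characters of w = a a a a a a b:
  step 0: q0  (start)
  step 1: q1  (read a: q0→q1)
  step 2: q2  (read a: q1→q2)
  step 3: q3  (read a: q2→q3)
  step 4: q3  (read a: q3→q3)
  step 5: q3  (read a: q3→q3)
  step 6: q3  (read a: q3→q3)
  step 7: q4  (read b: q3→q4)

After reading 7 characters, D is in state q4.
(This kind of state-tracing is the core of the pumping-lemma construction: with 5 states, pigeonhole forces a repeat within the first 5 steps.)

q4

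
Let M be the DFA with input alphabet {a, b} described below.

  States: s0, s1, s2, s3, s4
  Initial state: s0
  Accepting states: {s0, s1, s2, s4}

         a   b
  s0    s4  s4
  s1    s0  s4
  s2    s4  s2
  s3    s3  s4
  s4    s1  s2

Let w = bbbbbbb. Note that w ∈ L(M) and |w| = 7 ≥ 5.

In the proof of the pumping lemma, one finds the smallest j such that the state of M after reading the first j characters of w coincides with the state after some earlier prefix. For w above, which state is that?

s2

Run of M on w = b b b b b b b:
  step 0: s0  (start)
  step 1: s4  (read b: s0→s4)
  step 2: s2  (read b: s4→s2)
  step 3: s2  (read b: s2→s2)   ← first repeat (s2 seen earlier)
  step 4: s2  (read b: s2→s2)
  step 5: s2  (read b: s2→s2)
  step 6: s2  (read b: s2→s2)
  step 7: s2  (read b: s2→s2)

The earliest repeat is at step j = 3: M is in s2, which it already visited at step i = 2.
Pumping length from the standard proof: p = 5 (the number of states). The repeated state found above gives |xy| = j ≤ 5 and |y| = j − i ≥ 1.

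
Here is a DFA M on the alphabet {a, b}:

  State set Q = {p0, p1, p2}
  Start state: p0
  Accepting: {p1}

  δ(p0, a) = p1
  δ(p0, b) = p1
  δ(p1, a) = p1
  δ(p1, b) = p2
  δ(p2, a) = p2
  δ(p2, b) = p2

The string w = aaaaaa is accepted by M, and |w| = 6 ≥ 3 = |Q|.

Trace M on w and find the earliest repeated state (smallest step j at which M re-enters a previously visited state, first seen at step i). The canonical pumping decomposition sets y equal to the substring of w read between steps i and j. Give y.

Run of M on w = a a a a a a:
  step 0: p0  (start)
  step 1: p1  (read a: p0→p1)
  step 2: p1  (read a: p1→p1)   ← first repeat (p1 seen earlier)
  step 3: p1  (read a: p1→p1)
  step 4: p1  (read a: p1→p1)
  step 5: p1  (read a: p1→p1)
  step 6: p1  (read a: p1→p1)

So i = 1, j = 2, giving x = w[0:1] = a, y = w[1:2] = a, z = w[2:6] = aaaa.
Check: |xy| = 2 ≤ 3 and |y| = 1 ≥ 1. Reading y takes M from p1 back to p1, so every xyⁱz is accepted.
With |Q| = 3, pigeonhole forces a state repeat no later than step 3; the substring read between the first and second visits to that state can be pumped.

a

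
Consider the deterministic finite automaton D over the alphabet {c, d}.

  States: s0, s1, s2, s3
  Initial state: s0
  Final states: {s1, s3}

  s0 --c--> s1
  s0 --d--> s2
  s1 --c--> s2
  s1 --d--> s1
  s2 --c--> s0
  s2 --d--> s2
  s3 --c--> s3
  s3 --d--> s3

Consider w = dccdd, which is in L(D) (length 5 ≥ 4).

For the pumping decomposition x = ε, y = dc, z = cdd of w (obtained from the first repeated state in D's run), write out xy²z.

dcdccdd

xy^2z = ε·dc·dc·cdd = dcdccdd.
Reading y = dc takes D from s0 back to s0, so after x·y·y the machine is still in s0, and z then leads to the accepting state s1. Hence dcdccdd ∈ L(D).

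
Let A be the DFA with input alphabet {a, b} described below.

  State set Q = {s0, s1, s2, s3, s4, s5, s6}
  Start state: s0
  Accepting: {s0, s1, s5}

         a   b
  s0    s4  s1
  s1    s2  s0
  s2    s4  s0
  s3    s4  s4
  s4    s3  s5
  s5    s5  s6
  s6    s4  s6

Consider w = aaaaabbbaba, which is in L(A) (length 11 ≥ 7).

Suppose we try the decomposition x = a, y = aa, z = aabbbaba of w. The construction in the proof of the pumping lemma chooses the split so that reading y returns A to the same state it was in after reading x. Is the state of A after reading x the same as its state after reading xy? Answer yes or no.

yes

State sequence: s0 -a-> s4 -a-> s3 -a-> s4

After x (step 1): s4. After xy (step 3): s4.
They match, so y = aa drives A around a cycle from s4 back to itself; pumping y any number of times keeps A in s4 before reading z, and xyⁱz ∈ L(A) for every i ≥ 0.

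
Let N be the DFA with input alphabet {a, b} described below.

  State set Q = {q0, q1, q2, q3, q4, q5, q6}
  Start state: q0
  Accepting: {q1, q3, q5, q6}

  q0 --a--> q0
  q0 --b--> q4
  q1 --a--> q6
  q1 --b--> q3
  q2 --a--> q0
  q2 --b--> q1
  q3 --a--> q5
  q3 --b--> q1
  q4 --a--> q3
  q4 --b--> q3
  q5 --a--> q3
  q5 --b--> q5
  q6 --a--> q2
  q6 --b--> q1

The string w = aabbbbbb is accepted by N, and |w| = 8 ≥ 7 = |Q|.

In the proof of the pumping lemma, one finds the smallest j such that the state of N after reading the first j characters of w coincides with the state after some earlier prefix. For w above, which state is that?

q0

Run of N on w = a a b b b b b b:
  step 0: q0  (start)
  step 1: q0  (read a: q0→q0)   ← first repeat (q0 seen earlier)
  step 2: q0  (read a: q0→q0)
  step 3: q4  (read b: q0→q4)
  step 4: q3  (read b: q4→q3)
  step 5: q1  (read b: q3→q1)
  step 6: q3  (read b: q1→q3)
  step 7: q1  (read b: q3→q1)
  step 8: q3  (read b: q1→q3)

The earliest repeat is at step j = 1: N is in q0, which it already visited at step i = 0.
The DFA has 7 states, so the proof of the pumping lemma guarantees a repeated state among the first 7+1 visited; the segment between the two visits is the pumpable y.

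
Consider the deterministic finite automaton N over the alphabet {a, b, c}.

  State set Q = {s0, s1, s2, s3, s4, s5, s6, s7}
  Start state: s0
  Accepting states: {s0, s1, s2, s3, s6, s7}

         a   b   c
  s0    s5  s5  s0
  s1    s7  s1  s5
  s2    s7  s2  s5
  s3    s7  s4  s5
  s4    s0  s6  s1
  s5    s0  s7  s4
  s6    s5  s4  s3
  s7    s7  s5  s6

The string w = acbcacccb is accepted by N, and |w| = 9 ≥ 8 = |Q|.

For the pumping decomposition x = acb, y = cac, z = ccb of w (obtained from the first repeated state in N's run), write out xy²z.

acbcaccacccb

xy^2z = acb·cac·cac·ccb = acbcaccacccb.
Reading y = cac takes N from s6 back to s6, so after x·y·y the machine is still in s6, and z then leads to the accepting state s7. Hence acbcaccacccb ∈ L(N).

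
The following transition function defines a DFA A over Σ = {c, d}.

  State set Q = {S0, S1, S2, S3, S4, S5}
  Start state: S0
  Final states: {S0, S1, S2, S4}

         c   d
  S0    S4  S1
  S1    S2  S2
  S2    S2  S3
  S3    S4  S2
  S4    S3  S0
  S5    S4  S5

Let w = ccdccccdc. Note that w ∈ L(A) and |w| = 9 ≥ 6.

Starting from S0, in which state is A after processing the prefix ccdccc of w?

State sequence: S0 -c-> S4 -c-> S3 -d-> S2 -c-> S2 -c-> S2 -c-> S2

After reading 6 characters, A is in state S2.

S2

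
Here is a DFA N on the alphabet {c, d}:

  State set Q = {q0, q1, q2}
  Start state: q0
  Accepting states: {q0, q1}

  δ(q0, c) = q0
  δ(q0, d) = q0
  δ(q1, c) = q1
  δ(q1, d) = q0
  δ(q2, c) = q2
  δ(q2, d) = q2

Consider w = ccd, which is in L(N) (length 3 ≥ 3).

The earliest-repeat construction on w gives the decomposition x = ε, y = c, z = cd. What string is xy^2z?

cccd

xy^2z = ε·c·c·cd = cccd.
Reading y = c takes N from q0 back to q0, so after x·y·y the machine is still in q0, and z then leads to the accepting state q0. Hence cccd ∈ L(N).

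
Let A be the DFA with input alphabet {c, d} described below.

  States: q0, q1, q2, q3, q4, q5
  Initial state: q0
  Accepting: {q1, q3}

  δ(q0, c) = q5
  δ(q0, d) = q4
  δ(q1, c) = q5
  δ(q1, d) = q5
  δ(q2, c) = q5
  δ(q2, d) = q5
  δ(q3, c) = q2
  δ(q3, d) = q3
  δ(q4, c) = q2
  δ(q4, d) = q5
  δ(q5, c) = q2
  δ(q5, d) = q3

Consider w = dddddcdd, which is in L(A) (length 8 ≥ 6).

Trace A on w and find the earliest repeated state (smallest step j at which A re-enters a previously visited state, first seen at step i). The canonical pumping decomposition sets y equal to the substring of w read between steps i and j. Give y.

Run of A on w = d d d d d c d d:
  step 0: q0  (start)
  step 1: q4  (read d: q0→q4)
  step 2: q5  (read d: q4→q5)
  step 3: q3  (read d: q5→q3)
  step 4: q3  (read d: q3→q3)   ← first repeat (q3 seen earlier)
  step 5: q3  (read d: q3→q3)
  step 6: q2  (read c: q3→q2)
  step 7: q5  (read d: q2→q5)
  step 8: q3  (read d: q5→q3)

So i = 3, j = 4, giving x = w[0:3] = ddd, y = w[3:4] = d, z = w[4:8] = dcdd.
Check: |xy| = 4 ≤ 6 and |y| = 1 ≥ 1. Reading y takes A from q3 back to q3, so every xyⁱz is accepted.

d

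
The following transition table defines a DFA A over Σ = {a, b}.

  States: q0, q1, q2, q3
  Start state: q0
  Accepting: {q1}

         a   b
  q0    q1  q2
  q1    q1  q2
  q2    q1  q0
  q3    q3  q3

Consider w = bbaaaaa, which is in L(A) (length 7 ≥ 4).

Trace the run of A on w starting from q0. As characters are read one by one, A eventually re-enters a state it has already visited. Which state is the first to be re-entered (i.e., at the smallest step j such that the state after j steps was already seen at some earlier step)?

q0

State sequence: q0 -b-> q2 -b-> q0 -a-> q1 -a-> q1 -a-> q1 -a-> q1 -a-> q1
First repeat at step 2: q0 was already visited.

The earliest repeat is at step j = 2: A is in q0, which it already visited at step i = 0.
Since A has 4 states, any run of length ≥ 4 visits 4+1 states, so by pigeonhole some state repeats within the first 4 steps — that repeat gives the pumpable loop.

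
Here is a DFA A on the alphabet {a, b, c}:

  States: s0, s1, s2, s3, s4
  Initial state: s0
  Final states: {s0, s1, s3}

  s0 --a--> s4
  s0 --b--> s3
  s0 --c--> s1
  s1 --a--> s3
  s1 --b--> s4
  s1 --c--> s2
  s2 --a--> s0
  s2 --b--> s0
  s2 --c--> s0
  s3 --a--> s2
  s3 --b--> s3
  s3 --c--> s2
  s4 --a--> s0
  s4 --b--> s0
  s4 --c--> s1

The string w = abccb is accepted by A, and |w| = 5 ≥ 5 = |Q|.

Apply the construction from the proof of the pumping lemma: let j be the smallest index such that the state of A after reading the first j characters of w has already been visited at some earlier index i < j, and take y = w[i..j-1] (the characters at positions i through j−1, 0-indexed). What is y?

ab

Run of A on w = a b c c b:
  step 0: s0  (start)
  step 1: s4  (read a: s0→s4)
  step 2: s0  (read b: s4→s0)   ← first repeat (s0 seen earlier)
  step 3: s1  (read c: s0→s1)
  step 4: s2  (read c: s1→s2)
  step 5: s0  (read b: s2→s0)

So i = 0, j = 2, giving x = w[0:0] = ε, y = w[0:2] = ab, z = w[2:5] = ccb.
Check: |xy| = 2 ≤ 5 and |y| = 2 ≥ 1. Reading y takes A from s0 back to s0, so every xyⁱz is accepted.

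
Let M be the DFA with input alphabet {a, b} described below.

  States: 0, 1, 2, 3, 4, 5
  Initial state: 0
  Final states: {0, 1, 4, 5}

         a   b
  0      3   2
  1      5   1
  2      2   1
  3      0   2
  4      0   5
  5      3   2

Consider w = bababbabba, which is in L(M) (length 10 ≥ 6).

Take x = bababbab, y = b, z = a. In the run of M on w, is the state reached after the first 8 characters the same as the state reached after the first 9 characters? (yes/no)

no

Run of M on the first 9 characters of w = b a b a b b a b b:
  step 0: 0  (start)
  step 1: 2  (read b: 0→2)
  step 2: 2  (read a: 2→2)
  step 3: 1  (read b: 2→1)
  step 4: 5  (read a: 1→5)
  step 5: 2  (read b: 5→2)
  step 6: 1  (read b: 2→1)
  step 7: 5  (read a: 1→5)
  step 8: 2  (read b: 5→2)
  step 9: 1  (read b: 2→1)

After x (step 8): 2. After xy (step 9): 1.
They differ (2 ≠ 1), so y is not a cycle from the state after x; this split is not the one the pumping-lemma construction produces, and pumping y need not keep the string in L(M).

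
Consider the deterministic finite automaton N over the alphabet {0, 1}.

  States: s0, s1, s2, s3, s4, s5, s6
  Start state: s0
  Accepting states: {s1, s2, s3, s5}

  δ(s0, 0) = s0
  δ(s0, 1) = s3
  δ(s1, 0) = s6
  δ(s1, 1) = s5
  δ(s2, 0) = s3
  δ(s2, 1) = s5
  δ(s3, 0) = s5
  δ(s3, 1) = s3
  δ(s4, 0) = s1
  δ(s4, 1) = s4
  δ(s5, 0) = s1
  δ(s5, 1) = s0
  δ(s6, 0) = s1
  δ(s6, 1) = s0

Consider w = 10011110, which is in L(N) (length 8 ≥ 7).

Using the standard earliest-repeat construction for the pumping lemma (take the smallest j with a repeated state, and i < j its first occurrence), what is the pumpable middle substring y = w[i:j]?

State sequence: s0 -1-> s3 -0-> s5 -0-> s1 -1-> s5 -1-> s0 -1-> s3 -1-> s3 -0-> s5
First repeat at step 4: s5 was already visited.

So i = 2, j = 4, giving x = w[0:2] = 10, y = w[2:4] = 01, z = w[4:8] = 1110.
Check: |xy| = 4 ≤ 7 and |y| = 2 ≥ 1. Reading y takes N from s5 back to s5, so every xyⁱz is accepted.

01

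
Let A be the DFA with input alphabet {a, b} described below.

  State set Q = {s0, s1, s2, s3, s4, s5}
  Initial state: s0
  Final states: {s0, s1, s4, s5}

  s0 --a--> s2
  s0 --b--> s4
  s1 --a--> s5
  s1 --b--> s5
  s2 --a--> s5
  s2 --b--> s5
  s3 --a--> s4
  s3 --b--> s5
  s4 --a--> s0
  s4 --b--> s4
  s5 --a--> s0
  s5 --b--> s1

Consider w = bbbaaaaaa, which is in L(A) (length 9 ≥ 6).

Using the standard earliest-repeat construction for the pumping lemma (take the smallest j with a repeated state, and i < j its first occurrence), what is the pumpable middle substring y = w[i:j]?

State sequence: s0 -b-> s4 -b-> s4 -b-> s4 -a-> s0 -a-> s2 -a-> s5 -a-> s0 -a-> s2 -a-> s5
First repeat at step 2: s4 was already visited.

So i = 1, j = 2, giving x = w[0:1] = b, y = w[1:2] = b, z = w[2:9] = baaaaaa.
Check: |xy| = 2 ≤ 6 and |y| = 1 ≥ 1. Reading y takes A from s4 back to s4, so every xyⁱz is accepted.

b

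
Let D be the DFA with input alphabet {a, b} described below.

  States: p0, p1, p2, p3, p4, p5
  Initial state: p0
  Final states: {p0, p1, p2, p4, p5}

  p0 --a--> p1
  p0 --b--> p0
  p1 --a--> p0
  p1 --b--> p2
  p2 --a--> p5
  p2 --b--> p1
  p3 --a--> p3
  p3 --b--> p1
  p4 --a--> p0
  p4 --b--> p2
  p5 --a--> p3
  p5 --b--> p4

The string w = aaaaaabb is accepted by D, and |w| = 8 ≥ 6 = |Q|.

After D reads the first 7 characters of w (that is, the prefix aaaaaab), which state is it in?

p0

State sequence: p0 -a-> p1 -a-> p0 -a-> p1 -a-> p0 -a-> p1 -a-> p0 -b-> p0

After reading 7 characters, D is in state p0.
(This kind of state-tracing is the core of the pumping-lemma construction: with 6 states, pigeonhole forces a repeat within the first 6 steps.)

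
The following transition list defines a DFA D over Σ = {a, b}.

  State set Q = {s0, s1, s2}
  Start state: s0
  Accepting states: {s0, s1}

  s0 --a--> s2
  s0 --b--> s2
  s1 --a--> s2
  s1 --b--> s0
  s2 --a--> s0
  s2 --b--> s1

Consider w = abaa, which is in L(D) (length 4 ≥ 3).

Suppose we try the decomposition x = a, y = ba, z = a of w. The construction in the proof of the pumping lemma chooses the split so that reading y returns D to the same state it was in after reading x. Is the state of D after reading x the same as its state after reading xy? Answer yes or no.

Run of D on the first 3 characters of w = a b a:
  step 0: s0  (start)
  step 1: s2  (read a: s0→s2)
  step 2: s1  (read b: s2→s1)
  step 3: s2  (read a: s1→s2)

After x (step 1): s2. After xy (step 3): s2.
They match, so y = ba drives D around a cycle from s2 back to itself; pumping y any number of times keeps D in s2 before reading z, and xyⁱz ∈ L(D) for every i ≥ 0.

yes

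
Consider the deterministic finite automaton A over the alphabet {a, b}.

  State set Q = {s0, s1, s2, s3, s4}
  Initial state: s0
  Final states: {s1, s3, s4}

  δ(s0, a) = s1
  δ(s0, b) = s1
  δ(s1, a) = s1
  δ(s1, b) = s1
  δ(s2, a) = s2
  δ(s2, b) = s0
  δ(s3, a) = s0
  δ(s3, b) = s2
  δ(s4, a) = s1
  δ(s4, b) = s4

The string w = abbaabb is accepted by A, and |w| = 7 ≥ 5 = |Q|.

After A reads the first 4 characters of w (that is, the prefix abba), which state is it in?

State sequence: s0 -a-> s1 -b-> s1 -b-> s1 -a-> s1

After reading 4 characters, A is in state s1.
(This kind of state-tracing is the core of the pumping-lemma construction: with 5 states, pigeonhole forces a repeat within the first 5 steps.)

s1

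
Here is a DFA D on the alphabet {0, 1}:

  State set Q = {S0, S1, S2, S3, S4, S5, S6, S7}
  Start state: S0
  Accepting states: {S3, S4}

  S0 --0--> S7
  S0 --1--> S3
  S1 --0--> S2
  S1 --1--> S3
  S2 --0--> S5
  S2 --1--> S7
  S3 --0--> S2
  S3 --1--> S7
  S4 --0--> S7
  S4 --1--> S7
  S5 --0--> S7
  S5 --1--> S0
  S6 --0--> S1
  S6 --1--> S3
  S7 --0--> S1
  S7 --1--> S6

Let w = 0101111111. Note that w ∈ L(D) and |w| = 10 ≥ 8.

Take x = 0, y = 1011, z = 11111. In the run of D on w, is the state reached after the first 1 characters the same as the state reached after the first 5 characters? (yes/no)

yes

Run of D on the first 5 characters of w = 0 1 0 1 1:
  step 0: S0  (start)
  step 1: S7  (read 0: S0→S7)
  step 2: S6  (read 1: S7→S6)
  step 3: S1  (read 0: S6→S1)
  step 4: S3  (read 1: S1→S3)
  step 5: S7  (read 1: S3→S7)

After x (step 1): S7. After xy (step 5): S7.
They match, so y = 1011 drives D around a cycle from S7 back to itself; pumping y any number of times keeps D in S7 before reading z, and xyⁱz ∈ L(D) for every i ≥ 0.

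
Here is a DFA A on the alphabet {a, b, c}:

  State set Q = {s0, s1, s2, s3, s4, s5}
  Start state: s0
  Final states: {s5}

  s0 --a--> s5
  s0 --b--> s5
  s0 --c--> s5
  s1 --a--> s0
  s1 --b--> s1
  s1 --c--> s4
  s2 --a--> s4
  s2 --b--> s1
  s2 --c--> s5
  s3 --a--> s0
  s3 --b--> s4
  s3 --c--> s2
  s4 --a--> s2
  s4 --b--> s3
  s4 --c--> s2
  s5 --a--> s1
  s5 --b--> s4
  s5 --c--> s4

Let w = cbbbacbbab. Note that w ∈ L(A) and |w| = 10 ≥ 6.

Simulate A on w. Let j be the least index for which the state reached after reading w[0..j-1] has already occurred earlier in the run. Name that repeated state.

State sequence: s0 -c-> s5 -b-> s4 -b-> s3 -b-> s4 -a-> s2 -c-> s5 -b-> s4 -b-> s3 -a-> s0 -b-> s5
First repeat at step 4: s4 was already visited.

The earliest repeat is at step j = 4: A is in s4, which it already visited at step i = 2.

s4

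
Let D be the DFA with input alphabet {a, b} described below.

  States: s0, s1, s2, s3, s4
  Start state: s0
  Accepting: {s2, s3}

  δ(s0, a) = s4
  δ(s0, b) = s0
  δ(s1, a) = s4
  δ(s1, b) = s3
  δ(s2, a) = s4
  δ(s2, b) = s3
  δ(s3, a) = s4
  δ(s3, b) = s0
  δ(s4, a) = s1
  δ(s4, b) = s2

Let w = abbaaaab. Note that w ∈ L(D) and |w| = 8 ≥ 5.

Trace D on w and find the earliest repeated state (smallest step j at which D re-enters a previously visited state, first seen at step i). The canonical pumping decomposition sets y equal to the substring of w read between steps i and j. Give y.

Run of D on w = a b b a a a a b:
  step 0: s0  (start)
  step 1: s4  (read a: s0→s4)
  step 2: s2  (read b: s4→s2)
  step 3: s3  (read b: s2→s3)
  step 4: s4  (read a: s3→s4)   ← first repeat (s4 seen earlier)
  step 5: s1  (read a: s4→s1)
  step 6: s4  (read a: s1→s4)
  step 7: s1  (read a: s4→s1)
  step 8: s3  (read b: s1→s3)

So i = 1, j = 4, giving x = w[0:1] = a, y = w[1:4] = bba, z = w[4:8] = aaab.
Check: |xy| = 4 ≤ 5 and |y| = 3 ≥ 1. Reading y takes D from s4 back to s4, so every xyⁱz is accepted.

bba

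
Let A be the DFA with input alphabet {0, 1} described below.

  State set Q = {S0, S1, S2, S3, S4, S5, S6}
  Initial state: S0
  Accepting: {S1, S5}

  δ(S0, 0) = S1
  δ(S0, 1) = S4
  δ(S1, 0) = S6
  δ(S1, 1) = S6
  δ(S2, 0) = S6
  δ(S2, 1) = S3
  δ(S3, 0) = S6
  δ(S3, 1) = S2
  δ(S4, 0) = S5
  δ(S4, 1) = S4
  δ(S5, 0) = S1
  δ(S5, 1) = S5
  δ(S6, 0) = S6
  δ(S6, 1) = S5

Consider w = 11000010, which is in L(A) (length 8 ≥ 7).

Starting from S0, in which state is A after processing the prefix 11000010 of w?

S1

State sequence: S0 -1-> S4 -1-> S4 -0-> S5 -0-> S1 -0-> S6 -0-> S6 -1-> S5 -0-> S1

After reading 8 characters, A is in state S1.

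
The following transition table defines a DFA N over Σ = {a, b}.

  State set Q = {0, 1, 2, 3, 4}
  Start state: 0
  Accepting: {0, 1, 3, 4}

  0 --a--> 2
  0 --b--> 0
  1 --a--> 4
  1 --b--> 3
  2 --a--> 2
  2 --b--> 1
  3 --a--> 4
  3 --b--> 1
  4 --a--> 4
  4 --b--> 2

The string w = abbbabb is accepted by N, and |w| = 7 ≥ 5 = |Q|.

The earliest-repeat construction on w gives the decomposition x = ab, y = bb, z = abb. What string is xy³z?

xy^3z = ab·bb·bb·bb·abb = abbbbbbbabb.
Reading y = bb takes N from 1 back to 1, so after x·y·y·y the machine is still in 1, and z then leads to the accepting state 1. Hence abbbbbbbabb ∈ L(N).

abbbbbbbabb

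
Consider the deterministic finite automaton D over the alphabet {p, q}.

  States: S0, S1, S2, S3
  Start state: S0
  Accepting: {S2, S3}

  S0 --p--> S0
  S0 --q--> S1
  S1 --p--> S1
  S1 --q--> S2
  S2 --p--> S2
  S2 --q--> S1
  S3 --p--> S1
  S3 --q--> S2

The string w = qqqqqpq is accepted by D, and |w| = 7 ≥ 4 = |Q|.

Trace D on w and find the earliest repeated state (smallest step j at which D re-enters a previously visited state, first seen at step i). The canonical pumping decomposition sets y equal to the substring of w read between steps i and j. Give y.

qq

State sequence: S0 -q-> S1 -q-> S2 -q-> S1 -q-> S2 -q-> S1 -p-> S1 -q-> S2
First repeat at step 3: S1 was already visited.

So i = 1, j = 3, giving x = w[0:1] = q, y = w[1:3] = qq, z = w[3:7] = qqpq.
Check: |xy| = 3 ≤ 4 and |y| = 2 ≥ 1. Reading y takes D from S1 back to S1, so every xyⁱz is accepted.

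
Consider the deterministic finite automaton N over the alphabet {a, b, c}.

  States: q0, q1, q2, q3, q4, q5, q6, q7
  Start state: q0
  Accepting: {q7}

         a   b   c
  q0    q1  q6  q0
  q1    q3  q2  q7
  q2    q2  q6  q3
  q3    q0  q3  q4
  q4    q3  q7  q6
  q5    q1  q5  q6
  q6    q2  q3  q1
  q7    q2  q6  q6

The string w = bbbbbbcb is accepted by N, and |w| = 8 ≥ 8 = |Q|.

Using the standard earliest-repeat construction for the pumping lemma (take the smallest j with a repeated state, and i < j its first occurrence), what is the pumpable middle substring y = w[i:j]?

b

State sequence: q0 -b-> q6 -b-> q3 -b-> q3 -b-> q3 -b-> q3 -b-> q3 -c-> q4 -b-> q7
First repeat at step 3: q3 was already visited.

So i = 2, j = 3, giving x = w[0:2] = bb, y = w[2:3] = b, z = w[3:8] = bbbcb.
Check: |xy| = 3 ≤ 8 and |y| = 1 ≥ 1. Reading y takes N from q3 back to q3, so every xyⁱz is accepted.
With |Q| = 8, pigeonhole forces a state repeat no later than step 8; the substring read between the first and second visits to that state can be pumped.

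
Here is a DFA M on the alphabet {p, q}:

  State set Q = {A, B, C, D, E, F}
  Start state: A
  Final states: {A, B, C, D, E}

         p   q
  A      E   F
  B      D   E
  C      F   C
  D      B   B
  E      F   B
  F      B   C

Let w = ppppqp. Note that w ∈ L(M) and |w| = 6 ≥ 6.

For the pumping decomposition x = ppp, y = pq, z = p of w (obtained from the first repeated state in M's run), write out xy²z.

xy^2z = ppp·pq·pq·p = ppppqpqp.
Reading y = pq takes M from B back to B, so after x·y·y the machine is still in B, and z then leads to the accepting state D. Hence ppppqpqp ∈ L(M).

ppppqpqp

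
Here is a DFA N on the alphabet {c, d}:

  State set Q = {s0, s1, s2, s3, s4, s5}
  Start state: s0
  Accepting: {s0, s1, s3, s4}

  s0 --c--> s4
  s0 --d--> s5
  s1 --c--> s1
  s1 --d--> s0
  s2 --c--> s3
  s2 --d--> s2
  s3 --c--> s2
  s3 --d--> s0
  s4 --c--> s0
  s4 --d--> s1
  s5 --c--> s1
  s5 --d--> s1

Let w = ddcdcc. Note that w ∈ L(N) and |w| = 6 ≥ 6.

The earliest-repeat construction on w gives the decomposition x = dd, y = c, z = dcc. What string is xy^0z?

xy⁰z = xz = dd·dcc = dddcc.
Reading y = c takes N from s1 back to s1, so after x the machine is still in s1, and z then leads to the accepting state s0. Hence dddcc ∈ L(N).

dddcc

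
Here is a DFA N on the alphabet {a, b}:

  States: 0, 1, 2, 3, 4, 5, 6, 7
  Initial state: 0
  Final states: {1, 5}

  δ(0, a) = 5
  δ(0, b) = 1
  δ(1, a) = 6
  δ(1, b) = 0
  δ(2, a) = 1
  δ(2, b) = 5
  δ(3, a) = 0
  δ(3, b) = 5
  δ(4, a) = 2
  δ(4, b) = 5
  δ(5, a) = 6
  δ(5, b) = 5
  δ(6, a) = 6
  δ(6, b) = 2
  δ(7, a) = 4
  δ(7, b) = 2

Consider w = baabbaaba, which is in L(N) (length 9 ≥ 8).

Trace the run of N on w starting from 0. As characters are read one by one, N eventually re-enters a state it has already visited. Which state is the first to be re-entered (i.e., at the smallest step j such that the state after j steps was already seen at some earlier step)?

6

Run of N on w = b a a b b a a b a:
  step 0: 0  (start)
  step 1: 1  (read b: 0→1)
  step 2: 6  (read a: 1→6)
  step 3: 6  (read a: 6→6)   ← first repeat (6 seen earlier)
  step 4: 2  (read b: 6→2)
  step 5: 5  (read b: 2→5)
  step 6: 6  (read a: 5→6)
  step 7: 6  (read a: 6→6)
  step 8: 2  (read b: 6→2)
  step 9: 1  (read a: 2→1)

The earliest repeat is at step j = 3: N is in 6, which it already visited at step i = 2.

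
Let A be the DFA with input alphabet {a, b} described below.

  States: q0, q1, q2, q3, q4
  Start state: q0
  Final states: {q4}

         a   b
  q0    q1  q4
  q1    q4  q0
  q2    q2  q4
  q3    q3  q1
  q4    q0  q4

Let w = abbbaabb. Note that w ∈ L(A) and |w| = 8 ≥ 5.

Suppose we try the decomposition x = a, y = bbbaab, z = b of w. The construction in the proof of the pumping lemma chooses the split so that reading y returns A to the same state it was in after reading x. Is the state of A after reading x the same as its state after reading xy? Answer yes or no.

Run of A on the first 7 characters of w = a b b b a a b:
  step 0: q0  (start)
  step 1: q1  (read a: q0→q1)
  step 2: q0  (read b: q1→q0)
  step 3: q4  (read b: q0→q4)
  step 4: q4  (read b: q4→q4)
  step 5: q0  (read a: q4→q0)
  step 6: q1  (read a: q0→q1)
  step 7: q0  (read b: q1→q0)

After x (step 1): q1. After xy (step 7): q0.
They differ (q1 ≠ q0), so y is not a cycle from the state after x; this split is not the one the pumping-lemma construction produces, and pumping y need not keep the string in L(A).

no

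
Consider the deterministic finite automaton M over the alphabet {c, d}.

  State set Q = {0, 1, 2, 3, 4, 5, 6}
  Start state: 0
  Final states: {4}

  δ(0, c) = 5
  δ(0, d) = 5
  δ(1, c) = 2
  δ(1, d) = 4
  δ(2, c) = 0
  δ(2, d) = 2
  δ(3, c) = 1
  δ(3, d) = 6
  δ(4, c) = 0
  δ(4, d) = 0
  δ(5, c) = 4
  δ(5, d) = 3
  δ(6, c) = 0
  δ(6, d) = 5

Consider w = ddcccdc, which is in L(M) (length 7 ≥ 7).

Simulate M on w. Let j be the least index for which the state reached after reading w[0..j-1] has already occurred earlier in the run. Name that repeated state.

0

Run of M on w = d d c c c d c:
  step 0: 0  (start)
  step 1: 5  (read d: 0→5)
  step 2: 3  (read d: 5→3)
  step 3: 1  (read c: 3→1)
  step 4: 2  (read c: 1→2)
  step 5: 0  (read c: 2→0)   ← first repeat (0 seen earlier)
  step 6: 5  (read d: 0→5)
  step 7: 4  (read c: 5→4)

The earliest repeat is at step j = 5: M is in 0, which it already visited at step i = 0.
Pumping length from the standard proof: p = 7 (the number of states). The repeated state found above gives |xy| = j ≤ 7 and |y| = j − i ≥ 1.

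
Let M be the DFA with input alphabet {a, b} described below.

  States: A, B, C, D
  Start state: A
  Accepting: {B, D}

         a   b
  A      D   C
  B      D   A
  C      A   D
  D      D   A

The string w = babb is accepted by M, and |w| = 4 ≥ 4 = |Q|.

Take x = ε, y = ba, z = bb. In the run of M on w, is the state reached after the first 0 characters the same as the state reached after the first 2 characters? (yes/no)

State sequence: A -b-> C -a-> A

After x (step 0): A. After xy (step 2): A.
They match, so y = ba drives M around a cycle from A back to itself; pumping y any number of times keeps M in A before reading z, and xyⁱz ∈ L(M) for every i ≥ 0.

yes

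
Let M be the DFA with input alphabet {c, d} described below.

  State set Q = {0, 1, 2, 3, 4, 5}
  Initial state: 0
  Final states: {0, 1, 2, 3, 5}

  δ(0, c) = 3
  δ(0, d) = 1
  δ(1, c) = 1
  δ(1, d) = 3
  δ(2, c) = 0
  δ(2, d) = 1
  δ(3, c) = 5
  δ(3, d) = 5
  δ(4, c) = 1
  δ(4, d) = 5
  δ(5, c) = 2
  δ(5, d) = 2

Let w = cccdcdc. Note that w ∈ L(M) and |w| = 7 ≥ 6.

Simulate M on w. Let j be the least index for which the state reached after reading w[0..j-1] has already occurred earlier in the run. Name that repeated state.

Run of M on w = c c c d c d c:
  step 0: 0  (start)
  step 1: 3  (read c: 0→3)
  step 2: 5  (read c: 3→5)
  step 3: 2  (read c: 5→2)
  step 4: 1  (read d: 2→1)
  step 5: 1  (read c: 1→1)   ← first repeat (1 seen earlier)
  step 6: 3  (read d: 1→3)
  step 7: 5  (read c: 3→5)

The earliest repeat is at step j = 5: M is in 1, which it already visited at step i = 4.

1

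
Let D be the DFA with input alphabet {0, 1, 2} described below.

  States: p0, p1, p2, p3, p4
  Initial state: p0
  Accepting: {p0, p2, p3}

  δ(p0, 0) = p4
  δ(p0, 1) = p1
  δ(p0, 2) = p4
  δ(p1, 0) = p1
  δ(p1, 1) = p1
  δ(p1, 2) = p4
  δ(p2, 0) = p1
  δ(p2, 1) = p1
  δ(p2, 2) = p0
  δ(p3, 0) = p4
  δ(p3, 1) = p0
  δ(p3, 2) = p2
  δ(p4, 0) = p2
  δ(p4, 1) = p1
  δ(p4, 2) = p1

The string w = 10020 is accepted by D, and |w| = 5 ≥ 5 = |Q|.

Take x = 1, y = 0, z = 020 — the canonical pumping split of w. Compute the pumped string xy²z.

100020

xy^2z = 1·0·0·020 = 100020.
Reading y = 0 takes D from p1 back to p1, so after x·y·y the machine is still in p1, and z then leads to the accepting state p2. Hence 100020 ∈ L(D).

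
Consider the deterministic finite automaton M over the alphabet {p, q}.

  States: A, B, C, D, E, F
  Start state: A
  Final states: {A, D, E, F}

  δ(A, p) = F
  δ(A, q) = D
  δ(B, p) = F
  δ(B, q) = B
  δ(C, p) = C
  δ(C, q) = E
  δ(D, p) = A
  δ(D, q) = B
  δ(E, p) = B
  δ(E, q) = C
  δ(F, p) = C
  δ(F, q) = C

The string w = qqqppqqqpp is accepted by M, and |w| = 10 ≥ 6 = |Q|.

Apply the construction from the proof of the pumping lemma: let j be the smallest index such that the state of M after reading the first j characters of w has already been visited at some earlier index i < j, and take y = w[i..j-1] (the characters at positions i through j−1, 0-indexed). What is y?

q

Run of M on w = q q q p p q q q p p:
  step 0: A  (start)
  step 1: D  (read q: A→D)
  step 2: B  (read q: D→B)
  step 3: B  (read q: B→B)   ← first repeat (B seen earlier)
  step 4: F  (read p: B→F)
  step 5: C  (read p: F→C)
  step 6: E  (read q: C→E)
  step 7: C  (read q: E→C)
  step 8: E  (read q: C→E)
  step 9: B  (read p: E→B)
  step 10: F  (read p: B→F)

So i = 2, j = 3, giving x = w[0:2] = qq, y = w[2:3] = q, z = w[3:10] = ppqqqpp.
Check: |xy| = 3 ≤ 6 and |y| = 1 ≥ 1. Reading y takes M from B back to B, so every xyⁱz is accepted.
The DFA has 6 states, so the proof of the pumping lemma guarantees a repeated state among the first 6+1 visited; the segment between the two visits is the pumpable y.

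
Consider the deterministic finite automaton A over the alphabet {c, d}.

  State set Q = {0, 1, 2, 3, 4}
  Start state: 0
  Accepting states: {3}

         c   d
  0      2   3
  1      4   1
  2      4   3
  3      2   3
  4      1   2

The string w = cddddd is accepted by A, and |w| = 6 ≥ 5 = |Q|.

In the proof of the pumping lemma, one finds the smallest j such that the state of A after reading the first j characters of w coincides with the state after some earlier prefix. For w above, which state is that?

Run of A on w = c d d d d d:
  step 0: 0  (start)
  step 1: 2  (read c: 0→2)
  step 2: 3  (read d: 2→3)
  step 3: 3  (read d: 3→3)   ← first repeat (3 seen earlier)
  step 4: 3  (read d: 3→3)
  step 5: 3  (read d: 3→3)
  step 6: 3  (read d: 3→3)

The earliest repeat is at step j = 3: A is in 3, which it already visited at step i = 2.
Since A has 5 states, any run of length ≥ 5 visits 5+1 states, so by pigeonhole some state repeats within the first 5 steps — that repeat gives the pumpable loop.

3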